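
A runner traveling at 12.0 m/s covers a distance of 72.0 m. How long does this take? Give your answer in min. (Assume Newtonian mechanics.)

t = d / v = 72.0 / 12.0 = 6.0 s
t = 6.0 s / 60.0 = 0.1 min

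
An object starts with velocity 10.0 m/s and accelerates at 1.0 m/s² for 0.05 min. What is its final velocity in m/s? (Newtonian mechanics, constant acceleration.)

t = 0.05 min × 60.0 = 3.0 s
v = v₀ + a × t = 10.0 + 1.0 × 3.0 = 13.0 m/s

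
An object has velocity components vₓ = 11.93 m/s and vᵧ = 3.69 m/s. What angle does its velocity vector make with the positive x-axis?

θ = arctan(vᵧ/vₓ) = arctan(3.69/11.93) = 17.19°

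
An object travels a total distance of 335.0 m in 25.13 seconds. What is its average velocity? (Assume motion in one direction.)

v_avg = Δd / Δt = 335.0 / 25.13 = 13.33 m/s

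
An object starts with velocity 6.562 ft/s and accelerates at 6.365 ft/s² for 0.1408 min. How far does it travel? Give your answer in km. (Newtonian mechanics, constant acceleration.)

v₀ = 6.562 ft/s × 0.3048 = 2.0001 m/s
a = 6.365 ft/s² × 0.3048 = 1.94005 m/s²
t = 0.1408 min × 60.0 = 8.448 s
d = v₀ × t + ½ × a × t² = 2.0001 × 8.448 + 0.5 × 1.94005 × 8.448² = 86.1263 m
d = 86.1263 m / 1000.0 = 0.08613 km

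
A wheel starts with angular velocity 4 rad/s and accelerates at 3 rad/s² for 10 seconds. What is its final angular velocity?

ω = ω₀ + αt = 4 + 3 × 10 = 34 rad/s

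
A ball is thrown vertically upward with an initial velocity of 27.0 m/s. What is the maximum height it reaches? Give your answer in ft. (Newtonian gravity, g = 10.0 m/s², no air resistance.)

h_max = v₀² / (2g) = 27.0² / (2 × 10.0) = 729.0 / 20.0 = 36.45 m
h_max = 36.45 m / 0.3048 = 119.6 ft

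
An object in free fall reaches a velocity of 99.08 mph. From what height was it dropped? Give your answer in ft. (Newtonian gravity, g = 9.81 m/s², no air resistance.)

v = 99.08 mph × 0.44704 = 44.2927 m/s
h = v² / (2g) = 44.2927² / (2 × 9.81) = 99.992 m
h = 99.992 m / 0.3048 = 328.1 ft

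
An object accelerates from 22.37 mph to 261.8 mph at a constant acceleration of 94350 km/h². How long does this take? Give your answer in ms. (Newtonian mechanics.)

v₀ = 22.37 mph × 0.44704 = 10.0003 m/s
v = 261.8 mph × 0.44704 = 117.035 m/s
a = 94350 km/h² × 7.716049382716049e-05 = 7.28009 m/s²
t = (v - v₀) / a = (117.035 - 10.0003) / 7.28009 = 14.7024 s
t = 14.7024 s / 0.001 = 14700 ms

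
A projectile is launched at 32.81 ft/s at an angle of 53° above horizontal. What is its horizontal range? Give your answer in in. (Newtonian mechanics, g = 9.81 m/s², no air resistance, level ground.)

v₀ = 32.81 ft/s × 0.3048 = 10.0005 m/s
R = v₀² × sin(2θ) / g = 10.0005² × sin(2 × 53°) / 9.81 = 100.01 × 0.961262 / 9.81 = 9.79978 m
R = 9.79978 m / 0.0254 = 385.8 in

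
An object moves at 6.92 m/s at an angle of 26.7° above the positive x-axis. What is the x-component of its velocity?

vₓ = v cos(θ) = 6.92 × cos(26.7°) = 6.18 m/s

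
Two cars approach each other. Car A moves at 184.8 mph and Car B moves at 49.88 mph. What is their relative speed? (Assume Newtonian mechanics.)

v_rel = v_A + v_B = 184.8 + 49.88 = 234.68 mph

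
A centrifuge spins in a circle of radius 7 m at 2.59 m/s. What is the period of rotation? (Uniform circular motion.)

T = 2πr/v = 2π×7/2.59 = 16.98 s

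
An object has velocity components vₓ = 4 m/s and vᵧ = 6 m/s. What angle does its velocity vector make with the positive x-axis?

θ = arctan(vᵧ/vₓ) = arctan(6/4) = 56.31°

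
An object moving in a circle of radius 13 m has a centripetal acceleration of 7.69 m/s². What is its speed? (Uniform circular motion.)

v = √(a_c × r) = √(7.69 × 13) = 10.0 m/s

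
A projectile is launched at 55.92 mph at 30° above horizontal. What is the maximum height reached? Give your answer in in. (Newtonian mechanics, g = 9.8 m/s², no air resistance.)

v₀ = 55.92 mph × 0.44704 = 24.9985 m/s
H = v₀² × sin²(θ) / (2g) = 24.9985² × sin(30°)² / (2 × 9.8) = 624.925 × 0.25 / 19.6 = 7.97098 m
H = 7.97098 m / 0.0254 = 313.8 in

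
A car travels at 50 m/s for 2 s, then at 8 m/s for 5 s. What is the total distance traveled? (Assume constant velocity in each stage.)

d₁ = v₁t₁ = 50 × 2 = 100 m
d₂ = v₂t₂ = 8 × 5 = 40 m
d_total = 100 + 40 = 140 m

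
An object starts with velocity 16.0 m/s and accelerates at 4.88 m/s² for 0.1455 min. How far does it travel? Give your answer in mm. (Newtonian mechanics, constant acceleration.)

t = 0.1455 min × 60.0 = 8.73 s
d = v₀ × t + ½ × a × t² = 16.0 × 8.73 + 0.5 × 4.88 × 8.73² = 325.639 m
d = 325.639 m / 0.001 = 325600 mm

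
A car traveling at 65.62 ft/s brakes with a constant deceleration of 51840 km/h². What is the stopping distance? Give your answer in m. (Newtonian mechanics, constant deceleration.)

v₀ = 65.62 ft/s × 0.3048 = 20.00098 m/s
a = 51840 km/h² × 7.716049382716049e-05 = 4.0 m/s²
d = v₀² / (2a) = 20.00098² / (2 × 4.0) = 400.0392 / 8.0 = 50.0 m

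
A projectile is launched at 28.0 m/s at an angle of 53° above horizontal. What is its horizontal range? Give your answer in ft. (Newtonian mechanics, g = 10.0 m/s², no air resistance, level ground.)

R = v₀² × sin(2θ) / g = 28.0² × sin(2 × 53°) / 10.0 = 784.0 × 0.961262 / 10.0 = 75.3629 m
R = 75.3629 m / 0.3048 = 247.3 ft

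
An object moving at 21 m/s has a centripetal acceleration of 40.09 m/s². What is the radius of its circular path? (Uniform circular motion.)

r = v²/a_c = 21²/40.09 = 11.0 m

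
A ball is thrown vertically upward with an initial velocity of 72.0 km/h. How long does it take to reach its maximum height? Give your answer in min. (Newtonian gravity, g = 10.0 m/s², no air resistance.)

v₀ = 72.0 km/h × 0.2777777777777778 = 20.0 m/s
t_up = v₀ / g = 20.0 / 10.0 = 2.0 s
t_up = 2.0 s / 60.0 = 0.03333 min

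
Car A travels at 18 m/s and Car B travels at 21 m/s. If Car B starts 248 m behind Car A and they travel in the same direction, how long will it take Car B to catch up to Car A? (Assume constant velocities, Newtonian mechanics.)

Relative speed: v_rel = 21 - 18 = 3 m/s
Time to catch: t = d₀/v_rel = 248/3 = 82.67 s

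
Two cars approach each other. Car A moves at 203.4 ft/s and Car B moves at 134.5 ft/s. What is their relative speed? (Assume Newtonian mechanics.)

v_rel = v_A + v_B = 203.4 + 134.5 = 337.9 ft/s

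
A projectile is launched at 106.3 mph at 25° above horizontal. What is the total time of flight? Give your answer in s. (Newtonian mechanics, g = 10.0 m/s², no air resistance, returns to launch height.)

v₀ = 106.3 mph × 0.44704 = 47.5204 m/s
T = 2 × v₀ × sin(θ) / g = 2 × 47.5204 × sin(25°) / 10.0 = 2 × 47.5204 × 0.422618 / 10.0 = 4.017 s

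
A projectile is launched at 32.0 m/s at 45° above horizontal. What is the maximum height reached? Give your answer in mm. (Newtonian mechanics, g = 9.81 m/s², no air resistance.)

H = v₀² × sin²(θ) / (2g) = 32.0² × sin(45°)² / (2 × 9.81) = 1024.0 × 0.5 / 19.62 = 26.0958 m
H = 26.0958 m / 0.001 = 26100 mm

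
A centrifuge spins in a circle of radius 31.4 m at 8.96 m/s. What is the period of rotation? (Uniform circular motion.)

T = 2πr/v = 2π×31.4/8.96 = 22.02 s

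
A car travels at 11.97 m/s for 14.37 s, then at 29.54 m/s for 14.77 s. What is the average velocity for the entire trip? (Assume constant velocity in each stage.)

d₁ = v₁t₁ = 11.97 × 14.37 = 172.0089 m
d₂ = v₂t₂ = 29.54 × 14.77 = 436.3058 m
d_total = 608.3147 m, t_total = 29.14 s
v_avg = d_total/t_total = 608.3147/29.14 = 20.88 m/s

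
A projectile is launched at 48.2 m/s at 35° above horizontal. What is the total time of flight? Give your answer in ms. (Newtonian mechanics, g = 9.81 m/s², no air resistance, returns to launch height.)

T = 2 × v₀ × sin(θ) / g = 2 × 48.2 × sin(35°) / 9.81 = 2 × 48.2 × 0.573576 / 9.81 = 5.63636 s
T = 5.63636 s / 0.001 = 5636 ms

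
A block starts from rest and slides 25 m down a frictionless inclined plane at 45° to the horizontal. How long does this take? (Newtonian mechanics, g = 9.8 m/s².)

a = g sin(θ) = 9.8 × sin(45°) = 6.9296 m/s²
t = √(2d/a) = √(2 × 25 / 6.9296) = 2.69 s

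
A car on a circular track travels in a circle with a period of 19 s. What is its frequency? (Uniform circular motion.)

f = 1/T = 1/19 = 0.0526 Hz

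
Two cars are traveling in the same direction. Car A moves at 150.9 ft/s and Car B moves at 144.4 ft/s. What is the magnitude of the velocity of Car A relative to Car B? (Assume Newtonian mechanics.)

v_rel = |v_A - v_B| = |150.9 - 144.4| = 6.5 ft/s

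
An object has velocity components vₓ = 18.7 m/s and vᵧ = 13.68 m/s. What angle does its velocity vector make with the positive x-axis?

θ = arctan(vᵧ/vₓ) = arctan(13.68/18.7) = 36.19°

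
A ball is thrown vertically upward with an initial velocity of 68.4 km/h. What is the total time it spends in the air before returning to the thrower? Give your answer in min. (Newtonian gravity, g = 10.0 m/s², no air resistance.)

v₀ = 68.4 km/h × 0.2777777777777778 = 19.0 m/s
t_total = 2 × v₀ / g = 2 × 19.0 / 10.0 = 3.8 s
t_total = 3.8 s / 60.0 = 0.06333 min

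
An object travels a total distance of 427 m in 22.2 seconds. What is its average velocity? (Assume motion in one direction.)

v_avg = Δd / Δt = 427 / 22.2 = 19.23 m/s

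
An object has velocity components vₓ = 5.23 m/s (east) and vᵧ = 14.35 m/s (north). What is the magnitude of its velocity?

|v| = √(vₓ² + vᵧ²) = √(5.23² + 14.35²) = √(233.2754) = 15.27 m/s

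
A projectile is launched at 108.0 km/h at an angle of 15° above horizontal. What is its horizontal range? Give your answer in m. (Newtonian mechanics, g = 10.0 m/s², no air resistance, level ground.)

v₀ = 108.0 km/h × 0.2777777777777778 = 30.0 m/s
R = v₀² × sin(2θ) / g = 30.0² × sin(2 × 15°) / 10.0 = 900.0 × 0.5 / 10.0 = 45.0 m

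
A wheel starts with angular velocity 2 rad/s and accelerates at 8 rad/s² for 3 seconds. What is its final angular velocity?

ω = ω₀ + αt = 2 + 8 × 3 = 26 rad/s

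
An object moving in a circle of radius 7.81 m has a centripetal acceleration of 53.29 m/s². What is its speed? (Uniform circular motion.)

v = √(a_c × r) = √(53.29 × 7.81) = 20.4 m/s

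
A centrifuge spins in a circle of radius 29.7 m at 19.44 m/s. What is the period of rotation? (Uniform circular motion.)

T = 2πr/v = 2π×29.7/19.44 = 9.6 s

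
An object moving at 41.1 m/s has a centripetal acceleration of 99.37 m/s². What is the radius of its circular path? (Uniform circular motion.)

r = v²/a_c = 41.1²/99.37 = 17.0 m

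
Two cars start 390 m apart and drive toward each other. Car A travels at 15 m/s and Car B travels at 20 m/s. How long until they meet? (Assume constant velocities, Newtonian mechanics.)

Combined speed: v_combined = 15 + 20 = 35 m/s
Time to meet: t = d/v_combined = 390/35 = 11.14 s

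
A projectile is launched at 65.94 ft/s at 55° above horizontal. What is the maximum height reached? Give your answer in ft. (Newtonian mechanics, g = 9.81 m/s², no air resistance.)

v₀ = 65.94 ft/s × 0.3048 = 20.0985 m/s
H = v₀² × sin²(θ) / (2g) = 20.0985² × sin(55°)² / (2 × 9.81) = 403.95 × 0.67101 / 19.62 = 13.8152 m
H = 13.8152 m / 0.3048 = 45.33 ft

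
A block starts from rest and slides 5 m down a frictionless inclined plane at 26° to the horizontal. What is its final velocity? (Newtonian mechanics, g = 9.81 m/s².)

a = g sin(θ) = 9.81 × sin(26°) = 4.3004 m/s²
v = √(2ad) = √(2 × 4.3004 × 5) = 6.56 m/s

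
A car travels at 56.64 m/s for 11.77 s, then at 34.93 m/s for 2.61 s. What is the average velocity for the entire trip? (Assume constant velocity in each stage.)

d₁ = v₁t₁ = 56.64 × 11.77 = 666.6528 m
d₂ = v₂t₂ = 34.93 × 2.61 = 91.1673 m
d_total = 757.8201 m, t_total = 14.38 s
v_avg = d_total/t_total = 757.8201/14.38 = 52.7 m/s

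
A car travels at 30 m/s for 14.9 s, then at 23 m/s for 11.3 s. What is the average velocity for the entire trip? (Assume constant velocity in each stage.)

d₁ = v₁t₁ = 30 × 14.9 = 447.0 m
d₂ = v₂t₂ = 23 × 11.3 = 259.9 m
d_total = 706.9 m, t_total = 26.2 s
v_avg = d_total/t_total = 706.9/26.2 = 26.98 m/s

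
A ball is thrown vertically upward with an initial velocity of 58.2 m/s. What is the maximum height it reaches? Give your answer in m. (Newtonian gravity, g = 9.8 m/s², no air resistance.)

h_max = v₀² / (2g) = 58.2² / (2 × 9.8) = 3387.24 / 19.6 = 172.8 m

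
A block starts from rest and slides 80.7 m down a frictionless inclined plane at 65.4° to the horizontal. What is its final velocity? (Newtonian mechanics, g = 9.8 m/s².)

a = g sin(θ) = 9.8 × sin(65.4°) = 8.9105 m/s²
v = √(2ad) = √(2 × 8.9105 × 80.7) = 37.92 m/s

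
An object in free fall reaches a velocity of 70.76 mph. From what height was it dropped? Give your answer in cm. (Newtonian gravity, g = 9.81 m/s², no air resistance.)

v = 70.76 mph × 0.44704 = 31.6326 m/s
h = v² / (2g) = 31.6326² / (2 × 9.81) = 51.0001 m
h = 51.0001 m / 0.01 = 5100 cm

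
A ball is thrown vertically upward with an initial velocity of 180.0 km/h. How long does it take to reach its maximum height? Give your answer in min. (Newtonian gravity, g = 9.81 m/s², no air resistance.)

v₀ = 180.0 km/h × 0.2777777777777778 = 50.0 m/s
t_up = v₀ / g = 50.0 / 9.81 = 5.09684 s
t_up = 5.09684 s / 60.0 = 0.08495 min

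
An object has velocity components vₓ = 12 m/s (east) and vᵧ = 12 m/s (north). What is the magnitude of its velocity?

|v| = √(vₓ² + vᵧ²) = √(12² + 12²) = √(288) = 16.97 m/s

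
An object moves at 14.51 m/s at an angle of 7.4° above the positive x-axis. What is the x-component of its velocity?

vₓ = v cos(θ) = 14.51 × cos(7.4°) = 14.39 m/s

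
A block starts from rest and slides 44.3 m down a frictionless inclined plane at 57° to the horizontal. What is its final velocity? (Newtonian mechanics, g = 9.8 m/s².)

a = g sin(θ) = 9.8 × sin(57°) = 8.219 m/s²
v = √(2ad) = √(2 × 8.219 × 44.3) = 26.99 m/s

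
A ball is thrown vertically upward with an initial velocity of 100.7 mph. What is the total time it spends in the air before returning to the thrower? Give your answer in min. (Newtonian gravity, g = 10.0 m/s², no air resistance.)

v₀ = 100.7 mph × 0.44704 = 45.0169 m/s
t_total = 2 × v₀ / g = 2 × 45.0169 / 10.0 = 9.00338 s
t_total = 9.00338 s / 60.0 = 0.1501 min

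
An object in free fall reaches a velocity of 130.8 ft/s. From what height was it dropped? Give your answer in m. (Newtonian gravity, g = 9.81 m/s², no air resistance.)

v = 130.8 ft/s × 0.3048 = 39.8678 m/s
h = v² / (2g) = 39.8678² / (2 × 9.81) = 81.01 m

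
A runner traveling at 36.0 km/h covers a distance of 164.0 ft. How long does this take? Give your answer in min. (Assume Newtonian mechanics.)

d = 164.0 ft × 0.3048 = 49.9872 m
v = 36.0 km/h × 0.2777777777777778 = 10.0 m/s
t = d / v = 49.9872 / 10.0 = 4.99872 s
t = 4.99872 s / 60.0 = 0.08331 min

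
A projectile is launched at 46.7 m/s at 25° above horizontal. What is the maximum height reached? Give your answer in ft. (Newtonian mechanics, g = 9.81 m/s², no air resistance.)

H = v₀² × sin²(θ) / (2g) = 46.7² × sin(25°)² / (2 × 9.81) = 2180.89 × 0.178606 / 19.62 = 19.8532 m
H = 19.8532 m / 0.3048 = 65.14 ft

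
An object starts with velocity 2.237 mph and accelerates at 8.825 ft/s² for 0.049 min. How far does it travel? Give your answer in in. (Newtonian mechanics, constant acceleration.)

v₀ = 2.237 mph × 0.44704 = 1.00003 m/s
a = 8.825 ft/s² × 0.3048 = 2.68986 m/s²
t = 0.049 min × 60.0 = 2.94 s
d = v₀ × t + ½ × a × t² = 1.00003 × 2.94 + 0.5 × 2.68986 × 2.94² = 14.5651 m
d = 14.5651 m / 0.0254 = 573.4 in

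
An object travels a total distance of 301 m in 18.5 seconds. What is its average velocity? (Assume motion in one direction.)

v_avg = Δd / Δt = 301 / 18.5 = 16.27 m/s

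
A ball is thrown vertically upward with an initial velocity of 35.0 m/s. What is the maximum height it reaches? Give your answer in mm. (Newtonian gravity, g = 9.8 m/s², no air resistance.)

h_max = v₀² / (2g) = 35.0² / (2 × 9.8) = 1225.0 / 19.6 = 62.5 m
h_max = 62.5 m / 0.001 = 62500 mm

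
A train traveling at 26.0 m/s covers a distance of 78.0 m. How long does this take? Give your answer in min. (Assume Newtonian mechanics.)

t = d / v = 78.0 / 26.0 = 3.0 s
t = 3.0 s / 60.0 = 0.05 min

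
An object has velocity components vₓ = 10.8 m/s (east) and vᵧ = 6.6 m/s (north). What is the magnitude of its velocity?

|v| = √(vₓ² + vᵧ²) = √(10.8² + 6.6²) = √(160.2) = 12.66 m/s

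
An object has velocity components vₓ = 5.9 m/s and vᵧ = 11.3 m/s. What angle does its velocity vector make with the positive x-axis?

θ = arctan(vᵧ/vₓ) = arctan(11.3/5.9) = 62.43°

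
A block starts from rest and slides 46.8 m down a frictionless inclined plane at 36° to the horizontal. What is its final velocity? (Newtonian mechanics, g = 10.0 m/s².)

a = g sin(θ) = 10.0 × sin(36°) = 5.8779 m/s²
v = √(2ad) = √(2 × 5.8779 × 46.8) = 23.46 m/s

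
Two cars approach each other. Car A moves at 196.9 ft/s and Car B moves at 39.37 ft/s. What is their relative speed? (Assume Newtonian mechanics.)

v_rel = v_A + v_B = 196.9 + 39.37 = 236.27 ft/s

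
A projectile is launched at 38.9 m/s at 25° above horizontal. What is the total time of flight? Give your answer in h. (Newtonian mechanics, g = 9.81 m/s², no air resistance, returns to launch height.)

T = 2 × v₀ × sin(θ) / g = 2 × 38.9 × sin(25°) / 9.81 = 2 × 38.9 × 0.422618 / 9.81 = 3.35165 s
T = 3.35165 s / 3600.0 = 0.000931 h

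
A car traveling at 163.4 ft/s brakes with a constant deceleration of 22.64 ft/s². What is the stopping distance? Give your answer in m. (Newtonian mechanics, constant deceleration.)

v₀ = 163.4 ft/s × 0.3048 = 49.8043 m/s
a = 22.64 ft/s² × 0.3048 = 6.90067 m/s²
d = v₀² / (2a) = 49.8043² / (2 × 6.90067) = 2480.47 / 13.8013 = 179.7 m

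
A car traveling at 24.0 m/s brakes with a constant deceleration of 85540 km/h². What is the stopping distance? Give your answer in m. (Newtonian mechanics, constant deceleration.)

a = 85540 km/h² × 7.716049382716049e-05 = 6.60031 m/s²
d = v₀² / (2a) = 24.0² / (2 × 6.60031) = 576.0 / 13.2006 = 43.63 m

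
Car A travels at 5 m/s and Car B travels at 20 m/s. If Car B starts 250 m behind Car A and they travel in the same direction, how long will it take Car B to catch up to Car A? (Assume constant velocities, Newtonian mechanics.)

Relative speed: v_rel = 20 - 5 = 15 m/s
Time to catch: t = d₀/v_rel = 250/15 = 16.67 s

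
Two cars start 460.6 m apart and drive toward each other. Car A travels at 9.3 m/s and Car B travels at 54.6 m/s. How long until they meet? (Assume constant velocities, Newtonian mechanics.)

Combined speed: v_combined = 9.3 + 54.6 = 63.9 m/s
Time to meet: t = d/v_combined = 460.6/63.9 = 7.21 s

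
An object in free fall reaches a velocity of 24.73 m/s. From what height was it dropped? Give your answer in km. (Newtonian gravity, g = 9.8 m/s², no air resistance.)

h = v² / (2g) = 24.73² / (2 × 9.8) = 31.2027 m
h = 31.2027 m / 1000.0 = 0.0312 km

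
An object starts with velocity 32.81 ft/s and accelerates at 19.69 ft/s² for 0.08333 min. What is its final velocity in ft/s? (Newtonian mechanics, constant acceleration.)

v₀ = 32.81 ft/s × 0.3048 = 10.0005 m/s
a = 19.69 ft/s² × 0.3048 = 6.00151 m/s²
t = 0.08333 min × 60.0 = 4.9998 s
v = v₀ + a × t = 10.0005 + 6.00151 × 4.9998 = 40.0068 m/s
v = 40.0068 m/s / 0.3048 = 131.3 ft/s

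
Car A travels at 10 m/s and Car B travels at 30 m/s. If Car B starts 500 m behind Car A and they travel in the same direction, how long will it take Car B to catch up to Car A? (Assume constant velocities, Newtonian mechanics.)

Relative speed: v_rel = 30 - 10 = 20 m/s
Time to catch: t = d₀/v_rel = 500/20 = 25.0 s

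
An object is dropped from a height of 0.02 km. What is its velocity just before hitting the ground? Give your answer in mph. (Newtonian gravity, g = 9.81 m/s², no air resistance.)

h = 0.02 km × 1000.0 = 20.0 m
v = √(2gh) = √(2 × 9.81 × 20.0) = 19.8091 m/s
v = 19.8091 m/s / 0.44704 = 44.31 mph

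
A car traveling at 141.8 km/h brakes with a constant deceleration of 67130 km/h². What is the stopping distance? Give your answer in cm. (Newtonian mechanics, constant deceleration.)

v₀ = 141.8 km/h × 0.2777777777777778 = 39.3889 m/s
a = 67130 km/h² × 7.716049382716049e-05 = 5.17978 m/s²
d = v₀² / (2a) = 39.3889² / (2 × 5.17978) = 1551.49 / 10.3596 = 149.764 m
d = 149.764 m / 0.01 = 14980 cm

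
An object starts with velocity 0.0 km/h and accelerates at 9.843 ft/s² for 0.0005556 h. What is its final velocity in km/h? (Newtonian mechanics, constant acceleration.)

v₀ = 0.0 km/h × 0.2777777777777778 = 0.0 m/s
a = 9.843 ft/s² × 0.3048 = 3.00015 m/s²
t = 0.0005556 h × 3600.0 = 2.00016 s
v = v₀ + a × t = 0.0 + 3.00015 × 2.00016 = 6.00078 m/s
v = 6.00078 m/s / 0.2777777777777778 = 21.6 km/h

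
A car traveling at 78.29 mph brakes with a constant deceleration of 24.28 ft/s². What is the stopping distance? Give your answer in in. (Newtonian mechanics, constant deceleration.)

v₀ = 78.29 mph × 0.44704 = 34.9988 m/s
a = 24.28 ft/s² × 0.3048 = 7.40054 m/s²
d = v₀² / (2a) = 34.9988² / (2 × 7.40054) = 1224.92 / 14.8011 = 82.7587 m
d = 82.7587 m / 0.0254 = 3258 in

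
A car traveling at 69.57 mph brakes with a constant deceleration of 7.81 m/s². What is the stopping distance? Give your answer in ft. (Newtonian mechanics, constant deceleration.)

v₀ = 69.57 mph × 0.44704 = 31.1006 m/s
d = v₀² / (2a) = 31.1006² / (2 × 7.81) = 967.247 / 15.62 = 61.9236 m
d = 61.9236 m / 0.3048 = 203.2 ft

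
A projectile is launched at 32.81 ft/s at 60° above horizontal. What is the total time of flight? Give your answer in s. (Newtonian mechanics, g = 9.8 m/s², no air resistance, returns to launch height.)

v₀ = 32.81 ft/s × 0.3048 = 10.0005 m/s
T = 2 × v₀ × sin(θ) / g = 2 × 10.0005 × sin(60°) / 9.8 = 2 × 10.0005 × 0.866025 / 9.8 = 1.767 s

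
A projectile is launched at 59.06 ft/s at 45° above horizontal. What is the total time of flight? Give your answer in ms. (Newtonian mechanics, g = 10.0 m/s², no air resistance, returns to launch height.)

v₀ = 59.06 ft/s × 0.3048 = 18.0015 m/s
T = 2 × v₀ × sin(θ) / g = 2 × 18.0015 × sin(45°) / 10.0 = 2 × 18.0015 × 0.707107 / 10.0 = 2.5458 s
T = 2.5458 s / 0.001 = 2546 ms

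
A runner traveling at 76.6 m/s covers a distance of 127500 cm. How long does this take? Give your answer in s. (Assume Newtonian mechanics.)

d = 127500 cm × 0.01 = 1275.0 m
t = d / v = 1275.0 / 76.6 = 16.64 s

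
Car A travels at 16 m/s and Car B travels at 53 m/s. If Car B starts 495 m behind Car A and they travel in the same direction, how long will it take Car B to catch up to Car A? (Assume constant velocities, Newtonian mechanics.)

Relative speed: v_rel = 53 - 16 = 37 m/s
Time to catch: t = d₀/v_rel = 495/37 = 13.38 s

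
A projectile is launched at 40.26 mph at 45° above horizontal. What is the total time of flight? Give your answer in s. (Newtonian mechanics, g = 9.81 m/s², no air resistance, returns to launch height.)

v₀ = 40.26 mph × 0.44704 = 17.9978 m/s
T = 2 × v₀ × sin(θ) / g = 2 × 17.9978 × sin(45°) / 9.81 = 2 × 17.9978 × 0.707107 / 9.81 = 2.595 s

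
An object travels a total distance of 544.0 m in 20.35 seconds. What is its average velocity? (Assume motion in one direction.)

v_avg = Δd / Δt = 544.0 / 20.35 = 26.73 m/s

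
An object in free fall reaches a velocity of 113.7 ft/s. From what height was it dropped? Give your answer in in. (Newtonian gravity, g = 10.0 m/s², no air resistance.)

v = 113.7 ft/s × 0.3048 = 34.6558 m/s
h = v² / (2g) = 34.6558² / (2 × 10.0) = 60.0512 m
h = 60.0512 m / 0.0254 = 2364 in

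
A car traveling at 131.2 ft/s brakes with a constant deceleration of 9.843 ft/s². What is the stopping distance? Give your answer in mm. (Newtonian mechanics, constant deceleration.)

v₀ = 131.2 ft/s × 0.3048 = 39.9898 m/s
a = 9.843 ft/s² × 0.3048 = 3.00015 m/s²
d = v₀² / (2a) = 39.9898² / (2 × 3.00015) = 1599.18 / 6.0003 = 266.517 m
d = 266.517 m / 0.001 = 266500 mm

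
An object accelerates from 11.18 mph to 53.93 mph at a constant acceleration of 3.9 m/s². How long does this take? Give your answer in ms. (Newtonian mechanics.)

v₀ = 11.18 mph × 0.44704 = 4.99791 m/s
v = 53.93 mph × 0.44704 = 24.1089 m/s
t = (v - v₀) / a = (24.1089 - 4.99791) / 3.9 = 4.90025 s
t = 4.90025 s / 0.001 = 4900 ms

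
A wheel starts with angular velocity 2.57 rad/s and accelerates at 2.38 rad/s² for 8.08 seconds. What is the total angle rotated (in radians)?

θ = ω₀t + ½αt² = 2.57×8.08 + ½×2.38×8.08² = 98.46 rad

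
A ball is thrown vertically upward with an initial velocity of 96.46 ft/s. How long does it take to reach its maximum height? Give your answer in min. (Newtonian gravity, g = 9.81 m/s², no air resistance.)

v₀ = 96.46 ft/s × 0.3048 = 29.401 m/s
t_up = v₀ / g = 29.401 / 9.81 = 2.99704 s
t_up = 2.99704 s / 60.0 = 0.04995 min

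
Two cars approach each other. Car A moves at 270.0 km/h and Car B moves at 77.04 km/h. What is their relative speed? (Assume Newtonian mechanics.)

v_rel = v_A + v_B = 270.0 + 77.04 = 347.04 km/h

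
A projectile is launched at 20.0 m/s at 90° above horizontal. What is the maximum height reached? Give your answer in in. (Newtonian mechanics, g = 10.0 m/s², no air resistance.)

H = v₀² × sin²(θ) / (2g) = 20.0² × sin(90°)² / (2 × 10.0) = 400.0 × 1.0 / 20.0 = 20.0 m
H = 20.0 m / 0.0254 = 787.4 in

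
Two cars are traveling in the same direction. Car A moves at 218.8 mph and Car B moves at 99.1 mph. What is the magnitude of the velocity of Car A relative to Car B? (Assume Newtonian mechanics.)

v_rel = |v_A - v_B| = |218.8 - 99.1| = 119.7 mph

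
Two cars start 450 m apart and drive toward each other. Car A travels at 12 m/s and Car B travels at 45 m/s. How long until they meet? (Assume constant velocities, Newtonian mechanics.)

Combined speed: v_combined = 12 + 45 = 57 m/s
Time to meet: t = d/v_combined = 450/57 = 7.89 s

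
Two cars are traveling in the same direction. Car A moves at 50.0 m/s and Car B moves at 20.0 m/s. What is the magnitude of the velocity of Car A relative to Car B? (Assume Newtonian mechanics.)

v_rel = |v_A - v_B| = |50.0 - 20.0| = 30.0 m/s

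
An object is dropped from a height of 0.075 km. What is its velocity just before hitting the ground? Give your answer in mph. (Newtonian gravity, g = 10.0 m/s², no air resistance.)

h = 0.075 km × 1000.0 = 75.0 m
v = √(2gh) = √(2 × 10.0 × 75.0) = 38.7298 m/s
v = 38.7298 m/s / 0.44704 = 86.64 mph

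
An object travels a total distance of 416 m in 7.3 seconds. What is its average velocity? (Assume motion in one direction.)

v_avg = Δd / Δt = 416 / 7.3 = 56.99 m/s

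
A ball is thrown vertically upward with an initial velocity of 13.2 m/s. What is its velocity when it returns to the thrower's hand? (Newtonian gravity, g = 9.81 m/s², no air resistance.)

By conservation of energy (no air resistance), the ball returns to the throw height with the same speed as launch, but directed downward.
|v_ground| = v₀ = 13.2 m/s
v_ground = 13.2 m/s (downward)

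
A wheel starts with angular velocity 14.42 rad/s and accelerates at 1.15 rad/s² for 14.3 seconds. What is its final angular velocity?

ω = ω₀ + αt = 14.42 + 1.15 × 14.3 = 30.87 rad/s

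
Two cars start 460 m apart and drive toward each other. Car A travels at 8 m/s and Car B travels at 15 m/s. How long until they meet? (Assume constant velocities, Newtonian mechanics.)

Combined speed: v_combined = 8 + 15 = 23 m/s
Time to meet: t = d/v_combined = 460/23 = 20.0 s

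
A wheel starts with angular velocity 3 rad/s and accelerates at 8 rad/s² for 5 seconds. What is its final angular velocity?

ω = ω₀ + αt = 3 + 8 × 5 = 43 rad/s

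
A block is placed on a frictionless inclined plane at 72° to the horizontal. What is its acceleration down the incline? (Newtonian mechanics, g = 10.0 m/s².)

a = g sin(θ) = 10.0 × sin(72°) = 10.0 × 0.9511 = 9.51 m/s²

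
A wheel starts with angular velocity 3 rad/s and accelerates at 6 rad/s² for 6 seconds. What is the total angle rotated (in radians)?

θ = ω₀t + ½αt² = 3×6 + ½×6×6² = 126.0 rad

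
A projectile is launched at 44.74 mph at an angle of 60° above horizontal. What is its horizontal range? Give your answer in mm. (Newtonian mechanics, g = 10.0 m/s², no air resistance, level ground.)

v₀ = 44.74 mph × 0.44704 = 20.0006 m/s
R = v₀² × sin(2θ) / g = 20.0006² × sin(2 × 60°) / 10.0 = 400.024 × 0.866025 / 10.0 = 34.6431 m
R = 34.6431 m / 0.001 = 34640 mm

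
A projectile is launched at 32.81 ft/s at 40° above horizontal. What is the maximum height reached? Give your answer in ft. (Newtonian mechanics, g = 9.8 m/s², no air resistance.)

v₀ = 32.81 ft/s × 0.3048 = 10.0005 m/s
H = v₀² × sin²(θ) / (2g) = 10.0005² × sin(40°)² / (2 × 9.8) = 100.01 × 0.413176 / 19.6 = 2.10825 m
H = 2.10825 m / 0.3048 = 6.917 ft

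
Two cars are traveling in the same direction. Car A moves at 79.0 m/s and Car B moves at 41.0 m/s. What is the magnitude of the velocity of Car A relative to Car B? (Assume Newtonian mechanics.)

v_rel = |v_A - v_B| = |79.0 - 41.0| = 38.0 m/s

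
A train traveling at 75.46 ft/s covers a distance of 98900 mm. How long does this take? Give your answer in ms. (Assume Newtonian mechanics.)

d = 98900 mm × 0.001 = 98.9 m
v = 75.46 ft/s × 0.3048 = 23.0002 m/s
t = d / v = 98.9 / 23.0002 = 4.29996 s
t = 4.29996 s / 0.001 = 4300 ms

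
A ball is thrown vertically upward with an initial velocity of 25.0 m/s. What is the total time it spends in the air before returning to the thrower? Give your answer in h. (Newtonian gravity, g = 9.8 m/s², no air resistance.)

t_total = 2 × v₀ / g = 2 × 25.0 / 9.8 = 5.10204 s
t_total = 5.10204 s / 3600.0 = 0.001417 h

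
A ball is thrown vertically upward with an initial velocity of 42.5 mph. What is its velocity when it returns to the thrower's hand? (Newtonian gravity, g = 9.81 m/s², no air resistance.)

By conservation of energy (no air resistance), the ball returns to the throw height with the same speed as launch, but directed downward.
|v_ground| = v₀ = 42.5 mph
v_ground = 42.5 mph (downward)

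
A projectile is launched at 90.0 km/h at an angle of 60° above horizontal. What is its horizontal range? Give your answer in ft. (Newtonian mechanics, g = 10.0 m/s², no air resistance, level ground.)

v₀ = 90.0 km/h × 0.2777777777777778 = 25.0 m/s
R = v₀² × sin(2θ) / g = 25.0² × sin(2 × 60°) / 10.0 = 625.0 × 0.866025 / 10.0 = 54.1266 m
R = 54.1266 m / 0.3048 = 177.6 ft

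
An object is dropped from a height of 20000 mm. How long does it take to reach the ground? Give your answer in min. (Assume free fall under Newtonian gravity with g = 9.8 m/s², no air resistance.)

h = 20000 mm × 0.001 = 20.0 m
t = √(2h/g) = √(2 × 20.0 / 9.8) = 2.02031 s
t = 2.02031 s / 60.0 = 0.03367 min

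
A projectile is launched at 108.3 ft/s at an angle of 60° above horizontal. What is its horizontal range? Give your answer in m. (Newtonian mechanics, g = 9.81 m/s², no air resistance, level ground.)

v₀ = 108.3 ft/s × 0.3048 = 33.0098 m/s
R = v₀² × sin(2θ) / g = 33.0098² × sin(2 × 60°) / 9.81 = 1089.65 × 0.866025 / 9.81 = 96.19 m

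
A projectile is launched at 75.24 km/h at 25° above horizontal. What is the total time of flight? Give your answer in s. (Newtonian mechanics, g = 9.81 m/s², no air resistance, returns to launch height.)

v₀ = 75.24 km/h × 0.2777777777777778 = 20.9 m/s
T = 2 × v₀ × sin(θ) / g = 2 × 20.9 × sin(25°) / 9.81 = 2 × 20.9 × 0.422618 / 9.81 = 1.801 s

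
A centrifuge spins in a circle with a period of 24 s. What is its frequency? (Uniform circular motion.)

f = 1/T = 1/24 = 0.0417 Hz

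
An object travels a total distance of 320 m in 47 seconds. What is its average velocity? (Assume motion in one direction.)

v_avg = Δd / Δt = 320 / 47 = 6.81 m/s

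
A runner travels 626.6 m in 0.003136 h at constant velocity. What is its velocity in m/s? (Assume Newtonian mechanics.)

t = 0.003136 h × 3600.0 = 11.2896 s
v = d / t = 626.6 / 11.2896 = 55.5 m/s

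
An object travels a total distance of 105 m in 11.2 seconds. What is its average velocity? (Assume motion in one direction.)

v_avg = Δd / Δt = 105 / 11.2 = 9.38 m/s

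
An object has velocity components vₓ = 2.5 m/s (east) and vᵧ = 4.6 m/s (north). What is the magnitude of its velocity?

|v| = √(vₓ² + vᵧ²) = √(2.5² + 4.6²) = √(27.41) = 5.24 m/s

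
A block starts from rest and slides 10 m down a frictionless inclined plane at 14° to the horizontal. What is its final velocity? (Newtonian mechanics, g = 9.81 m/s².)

a = g sin(θ) = 9.81 × sin(14°) = 2.3733 m/s²
v = √(2ad) = √(2 × 2.3733 × 10) = 6.89 m/s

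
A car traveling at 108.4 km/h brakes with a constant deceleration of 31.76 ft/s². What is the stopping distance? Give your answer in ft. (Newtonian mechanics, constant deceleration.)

v₀ = 108.4 km/h × 0.2777777777777778 = 30.1111 m/s
a = 31.76 ft/s² × 0.3048 = 9.68045 m/s²
d = v₀² / (2a) = 30.1111² / (2 × 9.68045) = 906.678 / 19.3609 = 46.8304 m
d = 46.8304 m / 0.3048 = 153.6 ft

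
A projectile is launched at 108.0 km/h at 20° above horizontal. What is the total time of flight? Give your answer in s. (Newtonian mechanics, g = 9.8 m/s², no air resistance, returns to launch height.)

v₀ = 108.0 km/h × 0.2777777777777778 = 30.0 m/s
T = 2 × v₀ × sin(θ) / g = 2 × 30.0 × sin(20°) / 9.8 = 2 × 30.0 × 0.34202 / 9.8 = 2.094 s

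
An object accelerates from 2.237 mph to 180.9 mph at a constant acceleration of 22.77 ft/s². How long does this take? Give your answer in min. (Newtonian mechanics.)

v₀ = 2.237 mph × 0.44704 = 1.00003 m/s
v = 180.9 mph × 0.44704 = 80.8695 m/s
a = 22.77 ft/s² × 0.3048 = 6.9403 m/s²
t = (v - v₀) / a = (80.8695 - 1.00003) / 6.9403 = 11.5081 s
t = 11.5081 s / 60.0 = 0.1918 min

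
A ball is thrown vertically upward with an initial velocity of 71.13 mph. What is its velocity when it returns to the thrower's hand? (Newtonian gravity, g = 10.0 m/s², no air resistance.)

By conservation of energy (no air resistance), the ball returns to the throw height with the same speed as launch, but directed downward.
|v_ground| = v₀ = 71.13 mph
v_ground = 71.13 mph (downward)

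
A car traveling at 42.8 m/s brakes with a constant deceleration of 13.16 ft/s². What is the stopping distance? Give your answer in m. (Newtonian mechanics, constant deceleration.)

a = 13.16 ft/s² × 0.3048 = 4.01117 m/s²
d = v₀² / (2a) = 42.8² / (2 × 4.01117) = 1831.84 / 8.02234 = 228.3 m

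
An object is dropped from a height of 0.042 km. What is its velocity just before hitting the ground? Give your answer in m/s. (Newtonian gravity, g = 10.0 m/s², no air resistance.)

h = 0.042 km × 1000.0 = 42.0 m
v = √(2gh) = √(2 × 10.0 × 42.0) = 28.98 m/s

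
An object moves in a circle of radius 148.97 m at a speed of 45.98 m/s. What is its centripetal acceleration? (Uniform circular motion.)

a_c = v²/r = 45.98²/148.97 = 2114.1604/148.97 = 14.19 m/s²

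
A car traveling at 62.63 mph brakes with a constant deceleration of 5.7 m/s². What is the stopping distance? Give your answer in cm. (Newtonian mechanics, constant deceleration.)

v₀ = 62.63 mph × 0.44704 = 27.9981 m/s
d = v₀² / (2a) = 27.9981² / (2 × 5.7) = 783.894 / 11.4 = 68.7626 m
d = 68.7626 m / 0.01 = 6876 cm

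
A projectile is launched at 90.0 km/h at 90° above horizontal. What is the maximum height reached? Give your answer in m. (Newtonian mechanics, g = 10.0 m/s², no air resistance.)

v₀ = 90.0 km/h × 0.2777777777777778 = 25.0 m/s
H = v₀² × sin²(θ) / (2g) = 25.0² × sin(90°)² / (2 × 10.0) = 625.0 × 1.0 / 20.0 = 31.25 m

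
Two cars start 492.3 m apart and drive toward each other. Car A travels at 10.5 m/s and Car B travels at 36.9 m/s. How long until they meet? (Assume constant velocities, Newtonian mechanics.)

Combined speed: v_combined = 10.5 + 36.9 = 47.4 m/s
Time to meet: t = d/v_combined = 492.3/47.4 = 10.39 s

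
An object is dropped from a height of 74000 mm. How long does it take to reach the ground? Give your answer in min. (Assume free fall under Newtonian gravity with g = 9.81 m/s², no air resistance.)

h = 74000 mm × 0.001 = 74.0 m
t = √(2h/g) = √(2 × 74.0 / 9.81) = 3.88415 s
t = 3.88415 s / 60.0 = 0.06474 min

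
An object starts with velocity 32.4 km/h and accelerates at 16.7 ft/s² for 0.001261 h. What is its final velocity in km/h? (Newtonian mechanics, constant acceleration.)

v₀ = 32.4 km/h × 0.2777777777777778 = 9.0 m/s
a = 16.7 ft/s² × 0.3048 = 5.09016 m/s²
t = 0.001261 h × 3600.0 = 4.5396 s
v = v₀ + a × t = 9.0 + 5.09016 × 4.5396 = 32.1073 m/s
v = 32.1073 m/s / 0.2777777777777778 = 115.6 km/h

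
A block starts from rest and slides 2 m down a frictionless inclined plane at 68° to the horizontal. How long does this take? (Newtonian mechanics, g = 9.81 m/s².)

a = g sin(θ) = 9.81 × sin(68°) = 9.0957 m/s²
t = √(2d/a) = √(2 × 2 / 9.0957) = 0.66 s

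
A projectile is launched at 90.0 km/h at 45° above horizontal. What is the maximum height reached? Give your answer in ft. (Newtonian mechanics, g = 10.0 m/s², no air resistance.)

v₀ = 90.0 km/h × 0.2777777777777778 = 25.0 m/s
H = v₀² × sin²(θ) / (2g) = 25.0² × sin(45°)² / (2 × 10.0) = 625.0 × 0.5 / 20.0 = 15.625 m
H = 15.625 m / 0.3048 = 51.26 ft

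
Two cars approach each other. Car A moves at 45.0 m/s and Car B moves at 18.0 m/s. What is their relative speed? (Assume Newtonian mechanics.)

v_rel = v_A + v_B = 45.0 + 18.0 = 63.0 m/s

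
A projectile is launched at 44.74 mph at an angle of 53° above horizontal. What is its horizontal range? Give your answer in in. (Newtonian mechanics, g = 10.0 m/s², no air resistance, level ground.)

v₀ = 44.74 mph × 0.44704 = 20.0006 m/s
R = v₀² × sin(2θ) / g = 20.0006² × sin(2 × 53°) / 10.0 = 400.024 × 0.961262 / 10.0 = 38.4528 m
R = 38.4528 m / 0.0254 = 1514 in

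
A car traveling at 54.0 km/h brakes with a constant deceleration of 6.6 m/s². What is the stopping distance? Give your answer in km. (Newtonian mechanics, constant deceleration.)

v₀ = 54.0 km/h × 0.2777777777777778 = 15.0 m/s
d = v₀² / (2a) = 15.0² / (2 × 6.6) = 225.0 / 13.2 = 17.0455 m
d = 17.0455 m / 1000.0 = 0.01705 km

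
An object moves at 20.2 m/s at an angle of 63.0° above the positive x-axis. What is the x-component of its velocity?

vₓ = v cos(θ) = 20.2 × cos(63.0°) = 9.17 m/s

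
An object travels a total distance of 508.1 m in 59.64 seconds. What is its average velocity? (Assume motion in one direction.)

v_avg = Δd / Δt = 508.1 / 59.64 = 8.52 m/s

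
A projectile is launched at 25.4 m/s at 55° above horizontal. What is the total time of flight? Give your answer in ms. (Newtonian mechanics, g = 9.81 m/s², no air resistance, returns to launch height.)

T = 2 × v₀ × sin(θ) / g = 2 × 25.4 × sin(55°) / 9.81 = 2 × 25.4 × 0.819152 / 9.81 = 4.24189 s
T = 4.24189 s / 0.001 = 4242 ms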